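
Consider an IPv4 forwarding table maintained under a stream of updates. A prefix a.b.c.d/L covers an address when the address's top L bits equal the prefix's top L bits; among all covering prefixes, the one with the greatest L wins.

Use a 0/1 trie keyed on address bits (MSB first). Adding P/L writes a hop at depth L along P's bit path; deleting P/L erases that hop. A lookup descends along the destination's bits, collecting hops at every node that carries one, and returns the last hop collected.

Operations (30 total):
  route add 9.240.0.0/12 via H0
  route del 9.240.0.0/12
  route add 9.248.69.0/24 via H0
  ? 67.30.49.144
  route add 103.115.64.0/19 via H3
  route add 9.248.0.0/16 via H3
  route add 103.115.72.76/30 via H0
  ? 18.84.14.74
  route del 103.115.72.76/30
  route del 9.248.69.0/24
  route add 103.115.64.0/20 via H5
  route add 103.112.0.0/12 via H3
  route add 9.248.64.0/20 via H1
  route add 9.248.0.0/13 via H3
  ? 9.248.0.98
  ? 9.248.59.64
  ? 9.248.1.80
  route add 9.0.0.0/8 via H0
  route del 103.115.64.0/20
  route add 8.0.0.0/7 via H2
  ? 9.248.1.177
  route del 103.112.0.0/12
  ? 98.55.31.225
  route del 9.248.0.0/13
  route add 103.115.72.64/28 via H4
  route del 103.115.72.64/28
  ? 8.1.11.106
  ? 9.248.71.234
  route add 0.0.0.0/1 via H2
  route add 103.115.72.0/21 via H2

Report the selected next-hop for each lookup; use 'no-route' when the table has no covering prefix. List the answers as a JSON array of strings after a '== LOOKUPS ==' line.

Process each operation:
  add 9.240.0.0/12 -> H0 at depth 12
  del 9.240.0.0/12 (clear depth 12)
  add 9.248.69.0/24 -> H0 at depth 24
  ? 67.30.49.144  path d0:-→d1:-  best=no-route
  add 103.115.64.0/19 -> H3 at depth 19
  add 9.248.0.0/16 -> H3 at depth 16
  add 103.115.72.76/30 -> H0 at depth 30
  ? 18.84.14.74  path d0:-→d1:-→d2:-→d3:-  best=no-route
  del 103.115.72.76/30 (clear depth 30)
  del 9.248.69.0/24 (clear depth 24)
  add 103.115.64.0/20 -> H5 at depth 20
  add 103.112.0.0/12 -> H3 at depth 12
  add 9.248.64.0/20 -> H1 at depth 20
  add 9.248.0.0/13 -> H3 at depth 13
  ? 9.248.0.98  path d0:-→d1:-→d2:-→d3:-→d4:-→d5:-→d6:-→d7:-→d8:-→d9:-→d10:-→d11:-→d12:-→d13:H3→d14:-→d15:-→d16:H3→d17:-  best=H3
  ? 9.248.59.64  path d0:-→d1:-→d2:-→d3:-→d4:-→d5:-→d6:-→d7:-→d8:-→d9:-→d10:-→d11:-→d12:-→d13:H3→d14:-→d15:-→d16:H3→d17:-  best=H3
  ? 9.248.1.80  path d0:-→d1:-→d2:-→d3:-→d4:-→d5:-→d6:-→d7:-→d8:-→d9:-→d10:-→d11:-→d12:-→d13:H3→d14:-→d15:-→d16:H3→d17:-  best=H3
  add 9.0.0.0/8 -> H0 at depth 8
  del 103.115.64.0/20 (clear depth 20)
  add 8.0.0.0/7 -> H2 at depth 7
  ? 9.248.1.177  path d0:-→d1:-→d2:-→d3:-→d4:-→d5:-→d6:-→d7:H2→d8:H0→d9:-→d10:-→d11:-→d12:-→d13:H3→d14:-→d15:-→d16:H3→d17:-  best=H3
  del 103.112.0.0/12 (clear depth 12)
  ? 98.55.31.225  path d0:-→d1:-→d2:-→d3:-→d4:-→d5:-  best=no-route
  del 9.248.0.0/13 (clear depth 13)
  add 103.115.72.64/28 -> H4 at depth 28
  del 103.115.72.64/28 (clear depth 28)
  ? 8.1.11.106  path d0:-→d1:-→d2:-→d3:-→d4:-→d5:-→d6:-→d7:H2  best=H2
  ? 9.248.71.234  path d0:-→d1:-→d2:-→d3:-→d4:-→d5:-→d6:-→d7:H2→d8:H0→d9:-→d10:-→d11:-→d12:-→d13:-→d14:-→d15:-→d16:H3→d17:-→d18:-→d19:-→d20:H1→d21:-→d22:-  best=H1
  add 0.0.0.0/1 -> H2 at depth 1
  add 103.115.72.0/21 -> H2 at depth 21

== LOOKUPS ==
["no-route","no-route","H3","H3","H3","H3","no-route","H2","H1"]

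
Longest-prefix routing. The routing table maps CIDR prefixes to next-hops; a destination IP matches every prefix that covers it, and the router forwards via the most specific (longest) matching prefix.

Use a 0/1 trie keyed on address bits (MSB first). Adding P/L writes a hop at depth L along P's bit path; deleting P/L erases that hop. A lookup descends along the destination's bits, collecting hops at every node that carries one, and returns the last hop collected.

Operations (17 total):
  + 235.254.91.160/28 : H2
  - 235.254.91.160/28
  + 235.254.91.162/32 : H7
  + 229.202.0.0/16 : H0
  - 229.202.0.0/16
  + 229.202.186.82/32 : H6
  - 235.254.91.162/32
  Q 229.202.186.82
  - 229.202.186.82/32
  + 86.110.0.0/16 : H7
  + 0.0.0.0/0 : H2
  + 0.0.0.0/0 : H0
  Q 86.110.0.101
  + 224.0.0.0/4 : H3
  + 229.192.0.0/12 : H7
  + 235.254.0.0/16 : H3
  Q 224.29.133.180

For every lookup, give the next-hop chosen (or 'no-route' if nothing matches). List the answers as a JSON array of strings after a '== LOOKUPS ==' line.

Apply in order:
  + 235.254.91.160/28 (H2) depth=28
  del 235.254.91.160/28 (clear depth 28)
  + 235.254.91.162/32 (H7) depth=32
  + 229.202.0.0/16 (H0) depth=16
  del 229.202.0.0/16 (clear depth 16)
  + 229.202.186.82/32 (H6) depth=32
  del 235.254.91.162/32 (clear depth 32)
  ? 229.202.186.82  path d0:-→d1:-→d2:-→d3:-→d4:-→d5:-→d6:-→d7:-→d8:-→d9:-→d10:-→d11:-→d12:-→d13:-→d14:-→d15:-→d16:-→d17:-→d18:-→d19:-→d20:-→d21:-→d22:-→d23:-→d24:-→d25:-→d26:-→d27:-→d28:-→d29:-→d30:-→d31:-→d32:H6  best=H6
  del 229.202.186.82/32 (clear depth 32)
  + 86.110.0.0/16 (H7) depth=16
  + 0.0.0.0/0 (H2) depth=0
  + 0.0.0.0/0 (H0) depth=0
  ? 86.110.0.101  path d0:H0→d1:-→d2:-→d3:-→d4:-→d5:-→d6:-→d7:-→d8:-→d9:-→d10:-→d11:-→d12:-→d13:-→d14:-→d15:-→d16:H7  best=H7
  + 224.0.0.0/4 (H3) depth=4
  + 229.192.0.0/12 (H7) depth=12
  + 235.254.0.0/16 (H3) depth=16
  ? 224.29.133.180  path d0:H0→d1:-→d2:-→d3:-→d4:H3→d5:-  best=H3

== LOOKUPS ==
["H6","H7","H3"]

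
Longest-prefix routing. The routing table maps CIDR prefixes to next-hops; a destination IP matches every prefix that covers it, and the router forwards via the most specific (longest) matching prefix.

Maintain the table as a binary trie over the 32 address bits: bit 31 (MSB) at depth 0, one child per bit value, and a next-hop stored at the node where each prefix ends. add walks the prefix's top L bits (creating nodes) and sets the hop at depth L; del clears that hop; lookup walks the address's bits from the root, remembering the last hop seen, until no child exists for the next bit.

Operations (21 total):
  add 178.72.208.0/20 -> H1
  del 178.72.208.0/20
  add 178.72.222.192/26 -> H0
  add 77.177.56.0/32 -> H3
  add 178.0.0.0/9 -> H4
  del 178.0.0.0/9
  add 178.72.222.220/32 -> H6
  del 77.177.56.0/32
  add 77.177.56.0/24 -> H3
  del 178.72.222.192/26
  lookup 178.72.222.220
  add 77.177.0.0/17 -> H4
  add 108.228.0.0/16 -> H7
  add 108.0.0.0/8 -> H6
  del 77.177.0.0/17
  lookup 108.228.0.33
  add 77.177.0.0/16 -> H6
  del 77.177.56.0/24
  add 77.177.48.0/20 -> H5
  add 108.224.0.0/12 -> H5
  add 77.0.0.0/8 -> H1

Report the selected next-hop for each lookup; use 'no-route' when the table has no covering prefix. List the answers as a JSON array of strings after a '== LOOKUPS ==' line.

Apply in order:
  add 178.72.208.0/20 -> H1 at depth 20
  del 178.72.208.0/20 (clear depth 20)
  add 178.72.222.192/26 -> H0 at depth 26
  add 77.177.56.0/32 -> H3 at depth 32
  add 178.0.0.0/9 -> H4 at depth 9
  del 178.0.0.0/9 (clear depth 9)
  add 178.72.222.220/32 -> H6 at depth 32
  del 77.177.56.0/32 (clear depth 32)
  add 77.177.56.0/24 -> H3 at depth 24
  del 178.72.222.192/26 (clear depth 26)
  ? 178.72.222.220  path d0:-→d1:-→d2:-→d3:-→d4:-→d5:-→d6:-→d7:-→d8:-→d9:-→d10:-→d11:-→d12:-→d13:-→d14:-→d15:-→d16:-→d17:-→d18:-→d19:-→d20:-→d21:-→d22:-→d23:-→d24:-→d25:-→d26:-→d27:-→d28:-→d29:-→d30:-→d31:-→d32:H6  best=H6
  add 77.177.0.0/17 -> H4 at depth 17
  add 108.228.0.0/16 -> H7 at depth 16
  add 108.0.0.0/8 -> H6 at depth 8
  del 77.177.0.0/17 (clear depth 17)
  ? 108.228.0.33  path d0:-→d1:-→d2:-→d3:-→d4:-→d5:-→d6:-→d7:-→d8:H6→d9:-→d10:-→d11:-→d12:-→d13:-→d14:-→d15:-→d16:H7  best=H7
  add 77.177.0.0/16 -> H6 at depth 16
  del 77.177.56.0/24 (clear depth 24)
  add 77.177.48.0/20 -> H5 at depth 20
  add 108.224.0.0/12 -> H5 at depth 12
  add 77.0.0.0/8 -> H1 at depth 8

== LOOKUPS ==
["H6","H7"]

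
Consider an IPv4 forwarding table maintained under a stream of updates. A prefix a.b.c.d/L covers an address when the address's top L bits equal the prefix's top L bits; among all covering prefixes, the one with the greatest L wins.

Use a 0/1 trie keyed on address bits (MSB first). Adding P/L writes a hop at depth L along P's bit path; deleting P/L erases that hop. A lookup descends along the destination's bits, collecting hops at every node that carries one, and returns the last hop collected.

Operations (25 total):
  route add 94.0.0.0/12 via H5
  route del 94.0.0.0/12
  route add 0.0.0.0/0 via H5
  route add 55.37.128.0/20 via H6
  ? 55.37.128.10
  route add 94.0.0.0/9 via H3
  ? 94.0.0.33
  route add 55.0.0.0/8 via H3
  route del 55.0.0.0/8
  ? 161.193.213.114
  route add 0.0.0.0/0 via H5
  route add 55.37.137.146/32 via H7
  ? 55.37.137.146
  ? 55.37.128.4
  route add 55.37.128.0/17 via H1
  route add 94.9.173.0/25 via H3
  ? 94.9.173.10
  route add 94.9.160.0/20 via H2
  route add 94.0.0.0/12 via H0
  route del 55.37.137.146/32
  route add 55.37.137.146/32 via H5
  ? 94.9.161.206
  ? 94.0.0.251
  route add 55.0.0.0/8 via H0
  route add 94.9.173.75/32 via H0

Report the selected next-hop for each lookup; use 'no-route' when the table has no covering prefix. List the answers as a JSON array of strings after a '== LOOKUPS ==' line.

Apply in order:
  add 94.0.0.0/12 -> H5 at depth 12
  - 94.0.0.0/12 clear@12
  add 0.0.0.0/0 -> H5 at depth 0
  add 55.37.128.0/20 -> H6 at depth 20
  Q 55.37.128.10: descend 00110111001001011000 ; hops seen [H5,H6] ; pick H6
  add 94.0.0.0/9 -> H3 at depth 9
  Q 94.0.0.33: descend 010111100000 ; hops seen [H5,H3] ; pick H3
  add 55.0.0.0/8 -> H3 at depth 8
  - 55.0.0.0/8 clear@8
  Q 161.193.213.114: descend ε ; hops seen [H5] ; pick H5
  add 0.0.0.0/0 -> H5 at depth 0
  add 55.37.137.146/32 -> H7 at depth 32
  Q 55.37.137.146: descend 00110111001001011000100110010010 ; hops seen [H5,H6,H7] ; pick H7
  Q 55.37.128.4: descend 00110111001001011000 ; hops seen [H5,H6] ; pick H6
  add 55.37.128.0/17 -> H1 at depth 17
  add 94.9.173.0/25 -> H3 at depth 25
  Q 94.9.173.10: descend 0101111000001001101011010 ; hops seen [H5,H3,H3] ; pick H3
  add 94.9.160.0/20 -> H2 at depth 20
  add 94.0.0.0/12 -> H0 at depth 12
  - 55.37.137.146/32 clear@32
  add 55.37.137.146/32 -> H5 at depth 32
  Q 94.9.161.206: descend 01011110000010011010 ; hops seen [H5,H3,H0,H2] ; pick H2
  Q 94.0.0.251: descend 010111100000 ; hops seen [H5,H3,H0] ; pick H0
  add 55.0.0.0/8 -> H0 at depth 8
  add 94.9.173.75/32 -> H0 at depth 32

== LOOKUPS ==
["H6","H3","H5","H7","H6","H3","H2","H0"]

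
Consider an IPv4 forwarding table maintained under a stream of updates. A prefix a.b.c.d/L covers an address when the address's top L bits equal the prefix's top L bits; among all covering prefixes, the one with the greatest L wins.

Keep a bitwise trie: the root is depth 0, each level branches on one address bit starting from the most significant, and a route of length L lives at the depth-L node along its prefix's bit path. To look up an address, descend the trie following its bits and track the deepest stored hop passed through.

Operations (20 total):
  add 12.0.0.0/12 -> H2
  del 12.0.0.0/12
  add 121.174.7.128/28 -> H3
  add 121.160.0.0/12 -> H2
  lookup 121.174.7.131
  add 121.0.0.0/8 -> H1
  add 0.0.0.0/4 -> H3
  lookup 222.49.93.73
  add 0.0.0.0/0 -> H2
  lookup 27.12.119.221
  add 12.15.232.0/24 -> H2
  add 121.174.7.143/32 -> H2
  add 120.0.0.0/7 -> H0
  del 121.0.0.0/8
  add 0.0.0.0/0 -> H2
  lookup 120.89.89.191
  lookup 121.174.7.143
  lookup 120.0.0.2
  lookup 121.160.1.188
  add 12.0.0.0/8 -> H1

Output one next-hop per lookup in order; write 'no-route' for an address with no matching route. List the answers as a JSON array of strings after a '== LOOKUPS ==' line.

Process each operation:
  add 12.0.0.0/12 -> H2 at depth 12
  del 12.0.0.0/12 (clear depth 12)
  add 121.174.7.128/28 -> H3 at depth 28
  add 121.160.0.0/12 -> H2 at depth 12
  ? 121.174.7.131  path d0:-→d1:-→d2:-→d3:-→d4:-→d5:-→d6:-→d7:-→d8:-→d9:-→d10:-→d11:-→d12:H2→d13:-→d14:-→d15:-→d16:-→d17:-→d18:-→d19:-→d20:-→d21:-→d22:-→d23:-→d24:-→d25:-→d26:-→d27:-→d28:H3  best=H3
  add 121.0.0.0/8 -> H1 at depth 8
  add 0.0.0.0/4 -> H3 at depth 4
  ? 222.49.93.73  path d0:-  best=no-route
  add 0.0.0.0/0 -> H2 at depth 0
  ? 27.12.119.221  path d0:H2→d1:-→d2:-→d3:-  best=H2
  add 12.15.232.0/24 -> H2 at depth 24
  add 121.174.7.143/32 -> H2 at depth 32
  add 120.0.0.0/7 -> H0 at depth 7
  del 121.0.0.0/8 (clear depth 8)
  add 0.0.0.0/0 -> H2 at depth 0
  ? 120.89.89.191  path d0:H2→d1:-→d2:-→d3:-→d4:-→d5:-→d6:-→d7:H0  best=H0
  ? 121.174.7.143  path d0:H2→d1:-→d2:-→d3:-→d4:-→d5:-→d6:-→d7:H0→d8:-→d9:-→d10:-→d11:-→d12:H2→d13:-→d14:-→d15:-→d16:-→d17:-→d18:-→d19:-→d20:-→d21:-→d22:-→d23:-→d24:-→d25:-→d26:-→d27:-→d28:H3→d29:-→d30:-→d31:-→d32:H2  best=H2
  ? 120.0.0.2  path d0:H2→d1:-→d2:-→d3:-→d4:-→d5:-→d6:-→d7:H0  best=H0
  ? 121.160.1.188  path d0:H2→d1:-→d2:-→d3:-→d4:-→d5:-→d6:-→d7:H0→d8:-→d9:-→d10:-→d11:-→d12:H2  best=H2
  add 12.0.0.0/8 -> H1 at depth 8

== LOOKUPS ==
["H3","no-route","H2","H0","H2","H0","H2"]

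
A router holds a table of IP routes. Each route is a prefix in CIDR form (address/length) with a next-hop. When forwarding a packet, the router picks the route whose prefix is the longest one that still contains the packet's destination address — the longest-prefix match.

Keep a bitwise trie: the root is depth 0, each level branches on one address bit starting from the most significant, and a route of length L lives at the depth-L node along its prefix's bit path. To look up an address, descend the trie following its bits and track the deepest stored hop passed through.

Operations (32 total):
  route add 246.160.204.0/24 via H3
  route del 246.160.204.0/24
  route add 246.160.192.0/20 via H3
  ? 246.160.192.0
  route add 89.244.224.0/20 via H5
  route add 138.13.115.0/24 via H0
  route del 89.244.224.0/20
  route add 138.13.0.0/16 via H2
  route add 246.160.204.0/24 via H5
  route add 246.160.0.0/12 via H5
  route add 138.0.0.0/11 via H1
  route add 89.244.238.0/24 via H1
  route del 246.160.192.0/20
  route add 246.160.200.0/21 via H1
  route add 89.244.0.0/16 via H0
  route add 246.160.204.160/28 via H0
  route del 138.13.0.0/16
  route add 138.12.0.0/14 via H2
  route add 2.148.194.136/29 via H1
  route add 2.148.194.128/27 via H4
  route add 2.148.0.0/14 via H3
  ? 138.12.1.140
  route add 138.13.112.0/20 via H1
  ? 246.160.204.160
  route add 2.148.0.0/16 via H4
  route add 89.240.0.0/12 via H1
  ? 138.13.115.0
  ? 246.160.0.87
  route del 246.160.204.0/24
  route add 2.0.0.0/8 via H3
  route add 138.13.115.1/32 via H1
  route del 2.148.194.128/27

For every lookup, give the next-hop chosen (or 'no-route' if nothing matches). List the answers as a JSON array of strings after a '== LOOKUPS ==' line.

Apply in order:
  + 246.160.204.0/24 (H3) depth=24
  del 246.160.204.0/24 (clear depth 24)
  + 246.160.192.0/20 (H3) depth=20
  lookup 246.160.192.0: bits 11110110101000001100 walk d0:-→d1:-→d2:-→d3:-→d4:-→d5:-→d6:-→d7:-→d8:-→d9:-→d10:-→d11:-→d12:-→d13:-→d14:-→d15:-→d16:-→d17:-→d18:-→d19:-→d20:H3 -> H3
  + 89.244.224.0/20 (H5) depth=20
  + 138.13.115.0/24 (H0) depth=24
  del 89.244.224.0/20 (clear depth 20)
  + 138.13.0.0/16 (H2) depth=16
  + 246.160.204.0/24 (H5) depth=24
  + 246.160.0.0/12 (H5) depth=12
  + 138.0.0.0/11 (H1) depth=11
  + 89.244.238.0/24 (H1) depth=24
  del 246.160.192.0/20 (clear depth 20)
  + 246.160.200.0/21 (H1) depth=21
  + 89.244.0.0/16 (H0) depth=16
  + 246.160.204.160/28 (H0) depth=28
  del 138.13.0.0/16 (clear depth 16)
  + 138.12.0.0/14 (H2) depth=14
  + 2.148.194.136/29 (H1) depth=29
  + 2.148.194.128/27 (H4) depth=27
  + 2.148.0.0/14 (H3) depth=14
  lookup 138.12.1.140: bits 100010100000110 walk d0:-→d1:-→d2:-→d3:-→d4:-→d5:-→d6:-→d7:-→d8:-→d9:-→d10:-→d11:H1→d12:-→d13:-→d14:H2→d15:- -> H2
  + 138.13.112.0/20 (H1) depth=20
  lookup 246.160.204.160: bits 1111011010100000110011001010 walk d0:-→d1:-→d2:-→d3:-→d4:-→d5:-→d6:-→d7:-→d8:-→d9:-→d10:-→d11:-→d12:H5→d13:-→d14:-→d15:-→d16:-→d17:-→d18:-→d19:-→d20:-→d21:H1→d22:-→d23:-→d24:H5→d25:-→d26:-→d27:-→d28:H0 -> H0
  + 2.148.0.0/16 (H4) depth=16
  + 89.240.0.0/12 (H1) depth=12
  lookup 138.13.115.0: bits 100010100000110101110011 walk d0:-→d1:-→d2:-→d3:-→d4:-→d5:-→d6:-→d7:-→d8:-→d9:-→d10:-→d11:H1→d12:-→d13:-→d14:H2→d15:-→d16:-→d17:-→d18:-→d19:-→d20:H1→d21:-→d22:-→d23:-→d24:H0 -> H0
  lookup 246.160.0.87: bits 1111011010100000 walk d0:-→d1:-→d2:-→d3:-→d4:-→d5:-→d6:-→d7:-→d8:-→d9:-→d10:-→d11:-→d12:H5→d13:-→d14:-→d15:-→d16:- -> H5
  del 246.160.204.0/24 (clear depth 24)
  + 2.0.0.0/8 (H3) depth=8
  + 138.13.115.1/32 (H1) depth=32
  del 2.148.194.128/27 (clear depth 27)

== LOOKUPS ==
["H3","H2","H0","H0","H5"]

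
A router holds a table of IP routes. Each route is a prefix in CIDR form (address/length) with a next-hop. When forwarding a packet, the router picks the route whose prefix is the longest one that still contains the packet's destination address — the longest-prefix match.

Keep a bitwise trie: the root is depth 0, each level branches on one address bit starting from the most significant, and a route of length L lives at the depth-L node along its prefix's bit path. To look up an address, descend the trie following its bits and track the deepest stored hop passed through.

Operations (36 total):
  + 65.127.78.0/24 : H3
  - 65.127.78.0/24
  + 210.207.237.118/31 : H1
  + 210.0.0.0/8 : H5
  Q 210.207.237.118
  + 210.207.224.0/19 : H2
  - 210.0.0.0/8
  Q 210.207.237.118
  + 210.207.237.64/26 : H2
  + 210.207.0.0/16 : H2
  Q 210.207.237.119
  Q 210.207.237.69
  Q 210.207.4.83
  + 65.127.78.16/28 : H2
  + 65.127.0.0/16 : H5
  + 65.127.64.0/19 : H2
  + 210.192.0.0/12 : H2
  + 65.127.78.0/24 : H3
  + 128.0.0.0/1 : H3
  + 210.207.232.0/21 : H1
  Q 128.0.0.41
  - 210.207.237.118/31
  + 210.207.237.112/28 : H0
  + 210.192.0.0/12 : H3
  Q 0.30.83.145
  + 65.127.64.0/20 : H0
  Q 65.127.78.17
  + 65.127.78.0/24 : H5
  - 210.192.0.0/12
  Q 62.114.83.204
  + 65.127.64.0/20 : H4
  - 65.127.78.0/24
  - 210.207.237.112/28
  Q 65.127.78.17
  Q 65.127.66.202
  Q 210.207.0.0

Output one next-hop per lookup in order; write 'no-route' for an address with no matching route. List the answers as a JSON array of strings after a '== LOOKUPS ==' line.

Process each operation:
  + 65.127.78.0/24 (H3) depth=24
  del 65.127.78.0/24 (clear depth 24)
  + 210.207.237.118/31 (H1) depth=31
  + 210.0.0.0/8 (H5) depth=8
  Q 210.207.237.118: descend 1101001011001111111011010111011 ; hops seen [H5,H1] ; pick H1
  + 210.207.224.0/19 (H2) depth=19
  del 210.0.0.0/8 (clear depth 8)
  Q 210.207.237.118: descend 1101001011001111111011010111011 ; hops seen [H2,H1] ; pick H1
  + 210.207.237.64/26 (H2) depth=26
  + 210.207.0.0/16 (H2) depth=16
  Q 210.207.237.119: descend 1101001011001111111011010111011 ; hops seen [H2,H2,H2,H1] ; pick H1
  Q 210.207.237.69: descend 11010010110011111110110101 ; hops seen [H2,H2,H2] ; pick H2
  Q 210.207.4.83: descend 1101001011001111 ; hops seen [H2] ; pick H2
  + 65.127.78.16/28 (H2) depth=28
  + 65.127.0.0/16 (H5) depth=16
  + 65.127.64.0/19 (H2) depth=19
  + 210.192.0.0/12 (H2) depth=12
  + 65.127.78.0/24 (H3) depth=24
  + 128.0.0.0/1 (H3) depth=1
  + 210.207.232.0/21 (H1) depth=21
  Q 128.0.0.41: descend 1 ; hops seen [H3] ; pick H3
  del 210.207.237.118/31 (clear depth 31)
  + 210.207.237.112/28 (H0) depth=28
  + 210.192.0.0/12 (H3) depth=12
  Q 0.30.83.145: descend 0 ; hops seen [∅] ; pick no-route
  + 65.127.64.0/20 (H0) depth=20
  Q 65.127.78.17: descend 0100000101111111010011100001 ; hops seen [H5,H2,H0,H3,H2] ; pick H2
  + 65.127.78.0/24 (H5) depth=24
  del 210.192.0.0/12 (clear depth 12)
  Q 62.114.83.204: descend 0 ; hops seen [∅] ; pick no-route
  + 65.127.64.0/20 (H4) depth=20
  del 65.127.78.0/24 (clear depth 24)
  del 210.207.237.112/28 (clear depth 28)
  Q 65.127.78.17: descend 0100000101111111010011100001 ; hops seen [H5,H2,H4,H2] ; pick H2
  Q 65.127.66.202: descend 01000001011111110100 ; hops seen [H5,H2,H4] ; pick H4
  Q 210.207.0.0: descend 1101001011001111 ; hops seen [H3,H2] ; pick H2

== LOOKUPS ==
["H1","H1","H1","H2","H2","H3","no-route","H2","no-route","H2","H4","H2"]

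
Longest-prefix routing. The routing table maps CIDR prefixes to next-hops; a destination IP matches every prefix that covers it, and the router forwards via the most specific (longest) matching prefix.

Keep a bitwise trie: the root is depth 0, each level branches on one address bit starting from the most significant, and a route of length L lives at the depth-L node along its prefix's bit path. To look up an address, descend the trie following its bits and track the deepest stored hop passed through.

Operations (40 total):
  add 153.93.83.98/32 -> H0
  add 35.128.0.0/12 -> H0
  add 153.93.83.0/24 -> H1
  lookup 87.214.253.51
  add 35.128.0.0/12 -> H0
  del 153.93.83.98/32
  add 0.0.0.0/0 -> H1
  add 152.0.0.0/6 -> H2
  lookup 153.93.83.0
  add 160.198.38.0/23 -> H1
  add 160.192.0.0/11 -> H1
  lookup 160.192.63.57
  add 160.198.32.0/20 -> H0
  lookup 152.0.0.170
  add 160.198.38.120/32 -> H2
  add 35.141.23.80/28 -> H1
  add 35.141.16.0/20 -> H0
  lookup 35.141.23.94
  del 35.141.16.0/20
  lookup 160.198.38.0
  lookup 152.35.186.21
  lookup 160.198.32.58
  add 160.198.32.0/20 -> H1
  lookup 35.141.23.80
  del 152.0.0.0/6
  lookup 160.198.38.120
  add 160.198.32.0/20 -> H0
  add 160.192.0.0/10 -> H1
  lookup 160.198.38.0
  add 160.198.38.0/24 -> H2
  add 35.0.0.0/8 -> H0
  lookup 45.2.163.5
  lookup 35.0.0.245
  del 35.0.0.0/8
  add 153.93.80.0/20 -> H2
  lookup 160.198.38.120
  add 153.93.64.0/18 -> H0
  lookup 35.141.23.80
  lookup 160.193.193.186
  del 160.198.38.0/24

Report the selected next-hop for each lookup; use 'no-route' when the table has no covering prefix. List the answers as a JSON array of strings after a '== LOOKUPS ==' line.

Process each operation:
  add 153.93.83.98/32 -> H0 at depth 32
  add 35.128.0.0/12 -> H0 at depth 12
  add 153.93.83.0/24 -> H1 at depth 24
  ? 87.214.253.51  path d0:-→d1:-  best=no-route
  add 35.128.0.0/12 -> H0 at depth 12
  - 153.93.83.98/32 clear@32
  add 0.0.0.0/0 -> H1 at depth 0
  add 152.0.0.0/6 -> H2 at depth 6
  ? 153.93.83.0  path d0:H1→d1:-→d2:-→d3:-→d4:-→d5:-→d6:H2→d7:-→d8:-→d9:-→d10:-→d11:-→d12:-→d13:-→d14:-→d15:-→d16:-→d17:-→d18:-→d19:-→d20:-→d21:-→d22:-→d23:-→d24:H1→d25:-  best=H1
  add 160.198.38.0/23 -> H1 at depth 23
  add 160.192.0.0/11 -> H1 at depth 11
  ? 160.192.63.57  path d0:H1→d1:-→d2:-→d3:-→d4:-→d5:-→d6:-→d7:-→d8:-→d9:-→d10:-→d11:H1→d12:-→d13:-  best=H1
  add 160.198.32.0/20 -> H0 at depth 20
  ? 152.0.0.170  path d0:H1→d1:-→d2:-→d3:-→d4:-→d5:-→d6:H2→d7:-  best=H2
  add 160.198.38.120/32 -> H2 at depth 32
  add 35.141.23.80/28 -> H1 at depth 28
  add 35.141.16.0/20 -> H0 at depth 20
  ? 35.141.23.94  path d0:H1→d1:-→d2:-→d3:-→d4:-→d5:-→d6:-→d7:-→d8:-→d9:-→d10:-→d11:-→d12:H0→d13:-→d14:-→d15:-→d16:-→d17:-→d18:-→d19:-→d20:H0→d21:-→d22:-→d23:-→d24:-→d25:-→d26:-→d27:-→d28:H1  best=H1
  - 35.141.16.0/20 clear@20
  ? 160.198.38.0  path d0:H1→d1:-→d2:-→d3:-→d4:-→d5:-→d6:-→d7:-→d8:-→d9:-→d10:-→d11:H1→d12:-→d13:-→d14:-→d15:-→d16:-→d17:-→d18:-→d19:-→d20:H0→d21:-→d22:-→d23:H1→d24:-→d25:-  best=H1
  ? 152.35.186.21  path d0:H1→d1:-→d2:-→d3:-→d4:-→d5:-→d6:H2→d7:-  best=H2
  ? 160.198.32.58  path d0:H1→d1:-→d2:-→d3:-→d4:-→d5:-→d6:-→d7:-→d8:-→d9:-→d10:-→d11:H1→d12:-→d13:-→d14:-→d15:-→d16:-→d17:-→d18:-→d19:-→d20:H0→d21:-  best=H0
  add 160.198.32.0/20 -> H1 at depth 20
  ? 35.141.23.80  path d0:H1→d1:-→d2:-→d3:-→d4:-→d5:-→d6:-→d7:-→d8:-→d9:-→d10:-→d11:-→d12:H0→d13:-→d14:-→d15:-→d16:-→d17:-→d18:-→d19:-→d20:-→d21:-→d22:-→d23:-→d24:-→d25:-→d26:-→d27:-→d28:H1  best=H1
  - 152.0.0.0/6 clear@6
  ? 160.198.38.120  path d0:H1→d1:-→d2:-→d3:-→d4:-→d5:-→d6:-→d7:-→d8:-→d9:-→d10:-→d11:H1→d12:-→d13:-→d14:-→d15:-→d16:-→d17:-→d18:-→d19:-→d20:H1→d21:-→d22:-→d23:H1→d24:-→d25:-→d26:-→d27:-→d28:-→d29:-→d30:-→d31:-→d32:H2  best=H2
  add 160.198.32.0/20 -> H0 at depth 20
  add 160.192.0.0/10 -> H1 at depth 10
  ? 160.198.38.0  path d0:H1→d1:-→d2:-→d3:-→d4:-→d5:-→d6:-→d7:-→d8:-→d9:-→d10:H1→d11:H1→d12:-→d13:-→d14:-→d15:-→d16:-→d17:-→d18:-→d19:-→d20:H0→d21:-→d22:-→d23:H1→d24:-→d25:-  best=H1
  add 160.198.38.0/24 -> H2 at depth 24
  add 35.0.0.0/8 -> H0 at depth 8
  ? 45.2.163.5  path d0:H1→d1:-→d2:-→d3:-→d4:-  best=H1
  ? 35.0.0.245  path d0:H1→d1:-→d2:-→d3:-→d4:-→d5:-→d6:-→d7:-→d8:H0  best=H0
  - 35.0.0.0/8 clear@8
  add 153.93.80.0/20 -> H2 at depth 20
  ? 160.198.38.120  path d0:H1→d1:-→d2:-→d3:-→d4:-→d5:-→d6:-→d7:-→d8:-→d9:-→d10:H1→d11:H1→d12:-→d13:-→d14:-→d15:-→d16:-→d17:-→d18:-→d19:-→d20:H0→d21:-→d22:-→d23:H1→d24:H2→d25:-→d26:-→d27:-→d28:-→d29:-→d30:-→d31:-→d32:H2  best=H2
  add 153.93.64.0/18 -> H0 at depth 18
  ? 35.141.23.80  path d0:H1→d1:-→d2:-→d3:-→d4:-→d5:-→d6:-→d7:-→d8:-→d9:-→d10:-→d11:-→d12:H0→d13:-→d14:-→d15:-→d16:-→d17:-→d18:-→d19:-→d20:-→d21:-→d22:-→d23:-→d24:-→d25:-→d26:-→d27:-→d28:H1  best=H1
  ? 160.193.193.186  path d0:H1→d1:-→d2:-→d3:-→d4:-→d5:-→d6:-→d7:-→d8:-→d9:-→d10:H1→d11:H1→d12:-→d13:-  best=H1
  - 160.198.38.0/24 clear@24

== LOOKUPS ==
["no-route","H1","H1","H2","H1","H1","H2","H0","H1","H2","H1","H1","H0","H2","H1","H1"]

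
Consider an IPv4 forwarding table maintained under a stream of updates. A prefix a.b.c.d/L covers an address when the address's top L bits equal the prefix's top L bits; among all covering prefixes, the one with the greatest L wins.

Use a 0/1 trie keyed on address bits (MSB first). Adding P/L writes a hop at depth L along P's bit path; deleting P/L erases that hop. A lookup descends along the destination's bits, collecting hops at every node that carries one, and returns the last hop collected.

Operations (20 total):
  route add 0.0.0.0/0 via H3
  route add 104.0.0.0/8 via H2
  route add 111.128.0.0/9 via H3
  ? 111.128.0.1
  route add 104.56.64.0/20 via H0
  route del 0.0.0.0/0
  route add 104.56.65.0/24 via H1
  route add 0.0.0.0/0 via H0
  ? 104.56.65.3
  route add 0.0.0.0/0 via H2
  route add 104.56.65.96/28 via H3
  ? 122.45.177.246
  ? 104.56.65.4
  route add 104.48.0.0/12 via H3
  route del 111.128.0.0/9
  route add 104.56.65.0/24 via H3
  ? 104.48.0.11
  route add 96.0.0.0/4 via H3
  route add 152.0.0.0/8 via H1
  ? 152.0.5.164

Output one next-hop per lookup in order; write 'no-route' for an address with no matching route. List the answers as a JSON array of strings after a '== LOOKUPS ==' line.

Apply in order:
  + 0.0.0.0/0 (H3) depth=0
  + 104.0.0.0/8 (H2) depth=8
  + 111.128.0.0/9 (H3) depth=9
  lookup 111.128.0.1: bits 011011111 walk d0:H3→d1:-→d2:-→d3:-→d4:-→d5:-→d6:-→d7:-→d8:-→d9:H3 -> H3
  + 104.56.64.0/20 (H0) depth=20
  - 0.0.0.0/0 clear@0
  + 104.56.65.0/24 (H1) depth=24
  + 0.0.0.0/0 (H0) depth=0
  lookup 104.56.65.3: bits 011010000011100001000001 walk d0:H0→d1:-→d2:-→d3:-→d4:-→d5:-→d6:-→d7:-→d8:H2→d9:-→d10:-→d11:-→d12:-→d13:-→d14:-→d15:-→d16:-→d17:-→d18:-→d19:-→d20:H0→d21:-→d22:-→d23:-→d24:H1 -> H1
  + 0.0.0.0/0 (H2) depth=0
  + 104.56.65.96/28 (H3) depth=28
  lookup 122.45.177.246: bits 011 walk d0:H2→d1:-→d2:-→d3:- -> H2
  lookup 104.56.65.4: bits 0110100000111000010000010 walk d0:H2→d1:-→d2:-→d3:-→d4:-→d5:-→d6:-→d7:-→d8:H2→d9:-→d10:-→d11:-→d12:-→d13:-→d14:-→d15:-→d16:-→d17:-→d18:-→d19:-→d20:H0→d21:-→d22:-→d23:-→d24:H1→d25:- -> H1
  + 104.48.0.0/12 (H3) depth=12
  - 111.128.0.0/9 clear@9
  + 104.56.65.0/24 (H3) depth=24
  lookup 104.48.0.11: bits 011010000011 walk d0:H2→d1:-→d2:-→d3:-→d4:-→d5:-→d6:-→d7:-→d8:H2→d9:-→d10:-→d11:-→d12:H3 -> H3
  + 96.0.0.0/4 (H3) depth=4
  + 152.0.0.0/8 (H1) depth=8
  lookup 152.0.5.164: bits 10011000 walk d0:H2→d1:-→d2:-→d3:-→d4:-→d5:-→d6:-→d7:-→d8:H1 -> H1

== LOOKUPS ==
["H3","H1","H2","H1","H3","H1"]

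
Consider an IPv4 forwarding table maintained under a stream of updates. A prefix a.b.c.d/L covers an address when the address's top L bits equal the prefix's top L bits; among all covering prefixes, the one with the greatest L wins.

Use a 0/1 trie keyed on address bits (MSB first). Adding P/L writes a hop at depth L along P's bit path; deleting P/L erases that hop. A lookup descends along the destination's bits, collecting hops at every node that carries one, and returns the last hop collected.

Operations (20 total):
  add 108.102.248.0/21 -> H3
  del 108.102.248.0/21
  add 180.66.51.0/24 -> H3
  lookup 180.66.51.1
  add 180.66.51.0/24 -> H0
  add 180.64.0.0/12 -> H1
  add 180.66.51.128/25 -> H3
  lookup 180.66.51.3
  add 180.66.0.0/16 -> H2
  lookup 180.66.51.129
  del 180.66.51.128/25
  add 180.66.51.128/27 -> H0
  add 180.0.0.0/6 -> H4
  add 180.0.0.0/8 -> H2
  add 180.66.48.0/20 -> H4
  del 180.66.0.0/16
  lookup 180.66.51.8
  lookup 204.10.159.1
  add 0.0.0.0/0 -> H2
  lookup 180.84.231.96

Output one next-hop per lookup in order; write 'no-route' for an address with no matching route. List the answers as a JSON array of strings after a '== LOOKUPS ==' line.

Process each operation:
  add 108.102.248.0/21 -> H3 at depth 21
  - 108.102.248.0/21 clear@21
  add 180.66.51.0/24 -> H3 at depth 24
  Q 180.66.51.1: descend 101101000100001000110011 ; hops seen [H3] ; pick H3
  add 180.66.51.0/24 -> H0 at depth 24
  add 180.64.0.0/12 -> H1 at depth 12
  add 180.66.51.128/25 -> H3 at depth 25
  Q 180.66.51.3: descend 101101000100001000110011 ; hops seen [H1,H0] ; pick H0
  add 180.66.0.0/16 -> H2 at depth 16
  Q 180.66.51.129: descend 1011010001000010001100111 ; hops seen [H1,H2,H0,H3] ; pick H3
  - 180.66.51.128/25 clear@25
  add 180.66.51.128/27 -> H0 at depth 27
  add 180.0.0.0/6 -> H4 at depth 6
  add 180.0.0.0/8 -> H2 at depth 8
  add 180.66.48.0/20 -> H4 at depth 20
  - 180.66.0.0/16 clear@16
  Q 180.66.51.8: descend 101101000100001000110011 ; hops seen [H4,H2,H1,H4,H0] ; pick H0
  Q 204.10.159.1: descend 1 ; hops seen [∅] ; pick no-route
  add 0.0.0.0/0 -> H2 at depth 0
  Q 180.84.231.96: descend 10110100010 ; hops seen [H2,H4,H2] ; pick H2

== LOOKUPS ==
["H3","H0","H3","H0","no-route","H2"]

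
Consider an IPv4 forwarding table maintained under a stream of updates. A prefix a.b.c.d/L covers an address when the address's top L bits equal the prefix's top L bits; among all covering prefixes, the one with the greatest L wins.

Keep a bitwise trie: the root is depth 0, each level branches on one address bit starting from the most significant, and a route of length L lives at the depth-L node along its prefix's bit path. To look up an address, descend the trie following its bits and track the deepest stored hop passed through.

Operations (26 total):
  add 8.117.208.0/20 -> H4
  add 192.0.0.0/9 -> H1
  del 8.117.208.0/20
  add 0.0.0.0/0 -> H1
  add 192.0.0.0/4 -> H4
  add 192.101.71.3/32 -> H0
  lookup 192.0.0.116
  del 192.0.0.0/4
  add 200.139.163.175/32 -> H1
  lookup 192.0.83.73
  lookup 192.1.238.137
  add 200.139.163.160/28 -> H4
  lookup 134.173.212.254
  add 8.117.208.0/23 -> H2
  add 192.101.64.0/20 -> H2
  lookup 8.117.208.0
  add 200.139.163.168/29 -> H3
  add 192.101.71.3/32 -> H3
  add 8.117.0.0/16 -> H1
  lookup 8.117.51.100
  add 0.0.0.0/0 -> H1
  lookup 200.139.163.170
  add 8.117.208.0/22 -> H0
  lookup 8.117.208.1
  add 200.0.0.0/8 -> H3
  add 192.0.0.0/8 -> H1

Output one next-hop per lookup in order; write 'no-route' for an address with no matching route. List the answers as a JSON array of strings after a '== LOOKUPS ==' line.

Trace:
  add 8.117.208.0/20 -> H4 at depth 20
  add 192.0.0.0/9 -> H1 at depth 9
  del 8.117.208.0/20 (clear depth 20)
  add 0.0.0.0/0 -> H1 at depth 0
  add 192.0.0.0/4 -> H4 at depth 4
  add 192.101.71.3/32 -> H0 at depth 32
  ? 192.0.0.116  path d0:H1→d1:-→d2:-→d3:-→d4:H4→d5:-→d6:-→d7:-→d8:-→d9:H1  best=H1
  del 192.0.0.0/4 (clear depth 4)
  add 200.139.163.175/32 -> H1 at depth 32
  ? 192.0.83.73  path d0:H1→d1:-→d2:-→d3:-→d4:-→d5:-→d6:-→d7:-→d8:-→d9:H1  best=H1
  ? 192.1.238.137  path d0:H1→d1:-→d2:-→d3:-→d4:-→d5:-→d6:-→d7:-→d8:-→d9:H1  best=H1
  add 200.139.163.160/28 -> H4 at depth 28
  ? 134.173.212.254  path d0:H1→d1:-  best=H1
  add 8.117.208.0/23 -> H2 at depth 23
  add 192.101.64.0/20 -> H2 at depth 20
  ? 8.117.208.0  path d0:H1→d1:-→d2:-→d3:-→d4:-→d5:-→d6:-→d7:-→d8:-→d9:-→d10:-→d11:-→d12:-→d13:-→d14:-→d15:-→d16:-→d17:-→d18:-→d19:-→d20:-→d21:-→d22:-→d23:H2  best=H2
  add 200.139.163.168/29 -> H3 at depth 29
  add 192.101.71.3/32 -> H3 at depth 32
  add 8.117.0.0/16 -> H1 at depth 16
  ? 8.117.51.100  path d0:H1→d1:-→d2:-→d3:-→d4:-→d5:-→d6:-→d7:-→d8:-→d9:-→d10:-→d11:-→d12:-→d13:-→d14:-→d15:-→d16:H1  best=H1
  add 0.0.0.0/0 -> H1 at depth 0
  ? 200.139.163.170  path d0:H1→d1:-→d2:-→d3:-→d4:-→d5:-→d6:-→d7:-→d8:-→d9:-→d10:-→d11:-→d12:-→d13:-→d14:-→d15:-→d16:-→d17:-→d18:-→d19:-→d20:-→d21:-→d22:-→d23:-→d24:-→d25:-→d26:-→d27:-→d28:H4→d29:H3  best=H3
  add 8.117.208.0/22 -> H0 at depth 22
  ? 8.117.208.1  path d0:H1→d1:-→d2:-→d3:-→d4:-→d5:-→d6:-→d7:-→d8:-→d9:-→d10:-→d11:-→d12:-→d13:-→d14:-→d15:-→d16:H1→d17:-→d18:-→d19:-→d20:-→d21:-→d22:H0→d23:H2  best=H2
  add 200.0.0.0/8 -> H3 at depth 8
  add 192.0.0.0/8 -> H1 at depth 8

== LOOKUPS ==
["H1","H1","H1","H1","H2","H1","H3","H2"]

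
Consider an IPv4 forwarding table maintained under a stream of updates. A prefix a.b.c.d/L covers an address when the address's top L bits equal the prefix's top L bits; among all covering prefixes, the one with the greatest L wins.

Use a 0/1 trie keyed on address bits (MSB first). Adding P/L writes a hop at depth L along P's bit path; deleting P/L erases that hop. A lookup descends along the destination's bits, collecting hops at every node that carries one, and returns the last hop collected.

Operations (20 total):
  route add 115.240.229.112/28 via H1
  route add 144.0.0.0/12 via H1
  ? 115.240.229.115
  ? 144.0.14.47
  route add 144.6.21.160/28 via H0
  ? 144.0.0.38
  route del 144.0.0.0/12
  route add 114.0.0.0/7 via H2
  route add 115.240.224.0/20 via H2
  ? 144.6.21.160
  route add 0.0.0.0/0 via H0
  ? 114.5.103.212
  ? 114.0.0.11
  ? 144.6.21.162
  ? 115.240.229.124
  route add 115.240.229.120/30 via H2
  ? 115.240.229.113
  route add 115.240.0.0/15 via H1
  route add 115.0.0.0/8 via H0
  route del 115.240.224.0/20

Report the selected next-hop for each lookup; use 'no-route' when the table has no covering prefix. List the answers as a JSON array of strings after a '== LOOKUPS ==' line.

Apply in order:
  + 115.240.229.112/28 (H1) depth=28
  + 144.0.0.0/12 (H1) depth=12
  ? 115.240.229.115  path d0:-→d1:-→d2:-→d3:-→d4:-→d5:-→d6:-→d7:-→d8:-→d9:-→d10:-→d11:-→d12:-→d13:-→d14:-→d15:-→d16:-→d17:-→d18:-→d19:-→d20:-→d21:-→d22:-→d23:-→d24:-→d25:-→d26:-→d27:-→d28:H1  best=H1
  ? 144.0.14.47  path d0:-→d1:-→d2:-→d3:-→d4:-→d5:-→d6:-→d7:-→d8:-→d9:-→d10:-→d11:-→d12:H1  best=H1
  + 144.6.21.160/28 (H0) depth=28
  ? 144.0.0.38  path d0:-→d1:-→d2:-→d3:-→d4:-→d5:-→d6:-→d7:-→d8:-→d9:-→d10:-→d11:-→d12:H1→d13:-  best=H1
  del 144.0.0.0/12 (clear depth 12)
  + 114.0.0.0/7 (H2) depth=7
  + 115.240.224.0/20 (H2) depth=20
  ? 144.6.21.160  path d0:-→d1:-→d2:-→d3:-→d4:-→d5:-→d6:-→d7:-→d8:-→d9:-→d10:-→d11:-→d12:-→d13:-→d14:-→d15:-→d16:-→d17:-→d18:-→d19:-→d20:-→d21:-→d22:-→d23:-→d24:-→d25:-→d26:-→d27:-→d28:H0  best=H0
  + 0.0.0.0/0 (H0) depth=0
  ? 114.5.103.212  path d0:H0→d1:-→d2:-→d3:-→d4:-→d5:-→d6:-→d7:H2  best=H2
  ? 114.0.0.11  path d0:H0→d1:-→d2:-→d3:-→d4:-→d5:-→d6:-→d7:H2  best=H2
  ? 144.6.21.162  path d0:H0→d1:-→d2:-→d3:-→d4:-→d5:-→d6:-→d7:-→d8:-→d9:-→d10:-→d11:-→d12:-→d13:-→d14:-→d15:-→d16:-→d17:-→d18:-→d19:-→d20:-→d21:-→d22:-→d23:-→d24:-→d25:-→d26:-→d27:-→d28:H0  best=H0
  ? 115.240.229.124  path d0:H0→d1:-→d2:-→d3:-→d4:-→d5:-→d6:-→d7:H2→d8:-→d9:-→d10:-→d11:-→d12:-→d13:-→d14:-→d15:-→d16:-→d17:-→d18:-→d19:-→d20:H2→d21:-→d22:-→d23:-→d24:-→d25:-→d26:-→d27:-→d28:H1  best=H1
  + 115.240.229.120/30 (H2) depth=30
  ? 115.240.229.113  path d0:H0→d1:-→d2:-→d3:-→d4:-→d5:-→d6:-→d7:H2→d8:-→d9:-→d10:-→d11:-→d12:-→d13:-→d14:-→d15:-→d16:-→d17:-→d18:-→d19:-→d20:H2→d21:-→d22:-→d23:-→d24:-→d25:-→d26:-→d27:-→d28:H1  best=H1
  + 115.240.0.0/15 (H1) depth=15
  + 115.0.0.0/8 (H0) depth=8
  del 115.240.224.0/20 (clear depth 20)

== LOOKUPS ==
["H1","H1","H1","H0","H2","H2","H0","H1","H1"]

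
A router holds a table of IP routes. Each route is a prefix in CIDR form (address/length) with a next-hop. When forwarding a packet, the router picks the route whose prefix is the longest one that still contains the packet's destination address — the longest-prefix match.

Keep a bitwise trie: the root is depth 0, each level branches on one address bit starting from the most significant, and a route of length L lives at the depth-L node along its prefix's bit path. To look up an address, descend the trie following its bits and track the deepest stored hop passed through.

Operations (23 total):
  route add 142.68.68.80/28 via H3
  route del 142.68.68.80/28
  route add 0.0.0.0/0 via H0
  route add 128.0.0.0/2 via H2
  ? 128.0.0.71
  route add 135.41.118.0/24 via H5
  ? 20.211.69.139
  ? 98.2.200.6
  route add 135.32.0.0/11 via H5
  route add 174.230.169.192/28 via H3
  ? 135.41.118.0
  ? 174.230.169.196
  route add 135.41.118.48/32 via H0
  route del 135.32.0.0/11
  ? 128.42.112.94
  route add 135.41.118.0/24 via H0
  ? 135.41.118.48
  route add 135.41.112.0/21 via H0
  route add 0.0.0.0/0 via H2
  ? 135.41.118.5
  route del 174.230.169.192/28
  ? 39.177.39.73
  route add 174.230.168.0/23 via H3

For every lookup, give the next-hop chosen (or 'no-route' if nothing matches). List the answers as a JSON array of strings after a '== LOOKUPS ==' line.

Trace:
  add 142.68.68.80/28 -> H3 at depth 28
  del 142.68.68.80/28 (clear depth 28)
  add 0.0.0.0/0 -> H0 at depth 0
  add 128.0.0.0/2 -> H2 at depth 2
  ? 128.0.0.71  path d0:H0→d1:-→d2:H2→d3:-→d4:-  best=H2
  add 135.41.118.0/24 -> H5 at depth 24
  ? 20.211.69.139  path d0:H0  best=H0
  ? 98.2.200.6  path d0:H0  best=H0
  add 135.32.0.0/11 -> H5 at depth 11
  add 174.230.169.192/28 -> H3 at depth 28
  ? 135.41.118.0  path d0:H0→d1:-→d2:H2→d3:-→d4:-→d5:-→d6:-→d7:-→d8:-→d9:-→d10:-→d11:H5→d12:-→d13:-→d14:-→d15:-→d16:-→d17:-→d18:-→d19:-→d20:-→d21:-→d22:-→d23:-→d24:H5  best=H5
  ? 174.230.169.196  path d0:H0→d1:-→d2:H2→d3:-→d4:-→d5:-→d6:-→d7:-→d8:-→d9:-→d10:-→d11:-→d12:-→d13:-→d14:-→d15:-→d16:-→d17:-→d18:-→d19:-→d20:-→d21:-→d22:-→d23:-→d24:-→d25:-→d26:-→d27:-→d28:H3  best=H3
  add 135.41.118.48/32 -> H0 at depth 32
  del 135.32.0.0/11 (clear depth 11)
  ? 128.42.112.94  path d0:H0→d1:-→d2:H2→d3:-→d4:-→d5:-  best=H2
  add 135.41.118.0/24 -> H0 at depth 24
  ? 135.41.118.48  path d0:H0→d1:-→d2:H2→d3:-→d4:-→d5:-→d6:-→d7:-→d8:-→d9:-→d10:-→d11:-→d12:-→d13:-→d14:-→d15:-→d16:-→d17:-→d18:-→d19:-→d20:-→d21:-→d22:-→d23:-→d24:H0→d25:-→d26:-→d27:-→d28:-→d29:-→d30:-→d31:-→d32:H0  best=H0
  add 135.41.112.0/21 -> H0 at depth 21
  add 0.0.0.0/0 -> H2 at depth 0
  ? 135.41.118.5  path d0:H2→d1:-→d2:H2→d3:-→d4:-→d5:-→d6:-→d7:-→d8:-→d9:-→d10:-→d11:-→d12:-→d13:-→d14:-→d15:-→d16:-→d17:-→d18:-→d19:-→d20:-→d21:H0→d22:-→d23:-→d24:H0→d25:-→d26:-  best=H0
  del 174.230.169.192/28 (clear depth 28)
  ? 39.177.39.73  path d0:H2  best=H2
  add 174.230.168.0/23 -> H3 at depth 23

== LOOKUPS ==
["H2","H0","H0","H5","H3","H2","H0","H0","H2"]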